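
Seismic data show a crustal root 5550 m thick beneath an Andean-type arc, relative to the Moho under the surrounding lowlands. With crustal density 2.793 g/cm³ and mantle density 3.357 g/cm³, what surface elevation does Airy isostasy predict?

For local isostatic compensation: ρ_c h = (ρ_m − ρ_c) r.
h = r (ρ_m − ρ_c) / ρ_c = 5550 m × (3.357 − 2.793) / 2.793 = 1120 m.

1120 m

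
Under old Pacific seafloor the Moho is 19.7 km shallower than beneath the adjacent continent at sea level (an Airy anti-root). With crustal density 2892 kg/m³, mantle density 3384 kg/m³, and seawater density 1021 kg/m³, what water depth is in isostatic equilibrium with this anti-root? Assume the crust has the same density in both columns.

Replacing a thickness d of crust by seawater at the top must be balanced by replacing crust with mantle at the base: d (ρ_c − ρ_w) = a (ρ_m − ρ_c).
d = a (ρ_m − ρ_c)/(ρ_c − ρ_w) = 19.7 km × 492/1871 = 5.18 km.

5.18 km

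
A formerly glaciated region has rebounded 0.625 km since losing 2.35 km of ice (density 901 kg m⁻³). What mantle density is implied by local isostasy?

ρ_m = ρ_ice t / u = 901 × 2.35 km/0.625 km = 3390 kg m⁻³.

3390 kg m⁻³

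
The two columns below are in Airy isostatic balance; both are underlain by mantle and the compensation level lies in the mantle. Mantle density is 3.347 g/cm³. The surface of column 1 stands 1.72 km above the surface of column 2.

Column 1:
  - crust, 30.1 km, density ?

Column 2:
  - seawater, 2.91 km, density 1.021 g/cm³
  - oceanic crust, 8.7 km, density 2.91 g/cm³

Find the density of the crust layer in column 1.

2.8 g/cm³

Take the compensation level at the base of the deeper column (depth z_c below the surface of column 1) and equate Σ ρ_i t_i down to z_c; mantle fills any gap and the z_c terms cancel.
Column 1: 30.1×ρ + (z_c − 30.1)×3.347
Column 2: 1.72×0 + 2.91×1.021 + 8.7×2.91 + (z_c − 1.72 − 11.61)×3.347
The z_c×3.347 term appears on both sides and cancels. Collect the known terms of each column as K = Σ(ρt)_known − 3.347 × (depth of known layers): K_1 = 0 − 3.347×30.1 = −100.7447; K_2 = 28.28811 − 3.347×(1.72 + 11.61) = −16.3274.
Balance: K_1 + 30.1×ρ = K_2, so ρ = (K_2 − K_1)/30.1 = 84.4173/30.1 = 2.8 g/cm³.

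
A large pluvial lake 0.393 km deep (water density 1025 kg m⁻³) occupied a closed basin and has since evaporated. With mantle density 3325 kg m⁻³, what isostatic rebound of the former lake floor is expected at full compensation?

u = d ρ_w/ρ_m = 0.393 km × 1025/3325 = 0.121 km.

0.121 km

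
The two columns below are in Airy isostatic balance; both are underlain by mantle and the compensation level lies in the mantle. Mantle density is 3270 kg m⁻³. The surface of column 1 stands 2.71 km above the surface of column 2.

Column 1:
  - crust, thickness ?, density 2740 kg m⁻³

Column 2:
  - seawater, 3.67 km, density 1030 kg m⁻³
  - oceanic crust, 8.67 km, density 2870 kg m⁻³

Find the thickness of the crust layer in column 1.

Take the compensation level at the base of the deeper column (depth z_c below the surface of column 1) and equate Σ ρ_i t_i down to z_c; mantle fills any gap and the z_c terms cancel.
Column 1: x×2740 + (z_c − 0 − x)×3270
Column 2: 2.71×0 + 3.67×1030 + 8.67×2870 + (z_c − 2.71 − 12.34)×3270
The z_c×3270 term appears on both sides and cancels. Collect the known terms of each column as K = Σ(ρt)_known − 3270 × (depth of known layers): K_1 = 0 − 3270×0 = 0; K_2 = 28663 − 3270×(2.71 + 12.34) = −20550.5.
Balance: K_1 − x×(3270 − 2740) = K_2, so x = (K_1 − K_2)/(3270 − 2740) = 20550.5/530 = 38.8 km.

38.8 km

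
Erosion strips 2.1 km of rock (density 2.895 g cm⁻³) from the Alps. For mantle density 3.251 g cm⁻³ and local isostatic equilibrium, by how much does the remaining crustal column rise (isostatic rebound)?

Unloading: uplift u = e ρ_c/ρ_m = 2.1 km × 2.895/3.251 = 1.87 km.

1.87 km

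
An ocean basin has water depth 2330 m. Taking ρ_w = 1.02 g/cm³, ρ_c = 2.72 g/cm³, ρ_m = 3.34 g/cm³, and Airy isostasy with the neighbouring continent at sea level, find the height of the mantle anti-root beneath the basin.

Balancing pressure at the compensation depth: replacing crust with seawater at the top is compensated by replacing crust with mantle at the base: d (ρ_c − ρ_w) = a (ρ_m − ρ_c).
a = d (ρ_c − ρ_w)/(ρ_m − ρ_c) = 2330 m × 1.7/0.62 = 6390 m.

6390 m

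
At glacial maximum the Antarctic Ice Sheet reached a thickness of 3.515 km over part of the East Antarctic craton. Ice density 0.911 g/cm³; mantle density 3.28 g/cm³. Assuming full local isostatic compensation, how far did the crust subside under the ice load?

In Airy isostatic equilibrium: the ice load ρ_ice t is balanced by mantle displaced below, ρ_m s.
s = t ρ_ice / ρ_m = 3.515 km × 0.911/3.28 = 0.976 km.

0.976 km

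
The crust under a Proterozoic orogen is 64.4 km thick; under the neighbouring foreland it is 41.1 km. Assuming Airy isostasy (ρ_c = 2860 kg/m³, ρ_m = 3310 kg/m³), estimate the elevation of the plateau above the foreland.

3.17 km

Excess crust Δ = 64.4 km − 41.1 km = 23.3 km, split between elevation h and root r with h + r = Δ.
Airy balance ρ_c h = (ρ_m − ρ_c) r gives r = h ρ_c/(ρ_m − ρ_c), so h (1 + ρ_c/(ρ_m − ρ_c)) = Δ, i.e. h = Δ (ρ_m − ρ_c)/ρ_m.
h = 23.3 km × 450/3310 = 3.17 km.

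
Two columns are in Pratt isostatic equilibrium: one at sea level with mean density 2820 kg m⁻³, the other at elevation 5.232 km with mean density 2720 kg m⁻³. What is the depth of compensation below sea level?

ρ_ref D = ρ (D + h) → D (ρ_ref − ρ) = ρ h.
D = ρ h/(ρ_ref − ρ) = 2720 × 5.232 km/(2820 − 2720) = 142 km.

142 km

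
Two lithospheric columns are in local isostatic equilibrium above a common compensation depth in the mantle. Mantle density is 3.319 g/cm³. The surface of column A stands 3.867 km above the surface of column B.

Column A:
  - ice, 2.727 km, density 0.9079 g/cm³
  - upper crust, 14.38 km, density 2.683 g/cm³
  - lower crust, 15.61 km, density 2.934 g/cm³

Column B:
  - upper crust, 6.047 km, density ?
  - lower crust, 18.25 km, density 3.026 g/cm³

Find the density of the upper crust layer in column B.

2.73 g/cm³

Take the compensation level at the base of the deeper column (depth z_c below the surface of column A) and equate Σ ρ_i t_i down to z_c; mantle fills any gap and the z_c terms cancel.
Column A: 2.727×0.9079 + 14.38×2.683 + 15.61×2.934 + (z_c − 32.717)×3.319
Column B: 3.867×0 + 6.047×ρ + 18.25×3.026 + (z_c − 3.867 − 24.297)×3.319
The z_c×3.319 term appears on both sides and cancels. Collect the known terms of each column as K = Σ(ρt)_known − 3.319 × (depth of known layers): K_A = 86.8571233 − 3.319×32.717 = −21.7305997; K_B = 55.2245 − 3.319×(3.867 + 24.297) = −38.251816.
Balance: K_A = K_B + 6.047×ρ, so ρ = (K_A − K_B)/6.047 = 16.5212/6.047 = 2.73 g/cm³.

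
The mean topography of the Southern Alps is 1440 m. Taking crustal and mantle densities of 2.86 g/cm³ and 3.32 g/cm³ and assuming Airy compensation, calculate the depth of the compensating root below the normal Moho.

By Archimedes' principle applied to the lithosphere: the weight of the topography is balanced by the buoyancy of the root, ρ_c h = (ρ_m − ρ_c) r.
r = h · ρ_c / (ρ_m − ρ_c) = 1440 m × 2.86 / (3.32 − 2.86) = 8950 m.

8950 m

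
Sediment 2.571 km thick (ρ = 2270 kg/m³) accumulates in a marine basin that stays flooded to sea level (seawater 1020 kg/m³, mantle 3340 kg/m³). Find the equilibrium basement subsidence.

1.39 km

Submarine loading: the sediment displaces seawater, and the subsidence is in turn flooded, so s (ρ_m − ρ_w) = t (ρ_sed − ρ_w).
s = 2.571 km × (2270 − 1020) / (3340 − 1020) = 1.39 km.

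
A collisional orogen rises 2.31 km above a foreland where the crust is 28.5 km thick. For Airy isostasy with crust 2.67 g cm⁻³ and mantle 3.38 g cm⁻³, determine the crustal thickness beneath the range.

39.5 km

Root depth r = h ρ_c / (ρ_m − ρ_c) = 2.31 km × 2.67 / 0.71 = 8.687 km.
Total thickness = T + h + r = 28.5 km + 2.31 km + 8.687 km = 39.5 km.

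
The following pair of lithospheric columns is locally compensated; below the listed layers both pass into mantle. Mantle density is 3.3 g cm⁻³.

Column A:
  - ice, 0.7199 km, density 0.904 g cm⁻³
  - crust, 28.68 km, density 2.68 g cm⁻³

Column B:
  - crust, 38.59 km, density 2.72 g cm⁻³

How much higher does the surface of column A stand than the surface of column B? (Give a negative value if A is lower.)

−0.871 km

For any compensation level in the mantle, the mantle terms cancel and isostasy reduces to e = (Σt_A − Σt_B) − (Σ(ρt)_A − Σ(ρt)_B) / ρ_m.
Σt_A = 29.3999 km; Σt_B = 38.59 km; Σ(ρt)_A = 77.5131896; Σ(ρt)_B = 104.9648 (in km·g cm⁻³).
e = (29.3999 − 38.59) − (77.5131896 − 104.9648) / 3.3 = −0.871 km.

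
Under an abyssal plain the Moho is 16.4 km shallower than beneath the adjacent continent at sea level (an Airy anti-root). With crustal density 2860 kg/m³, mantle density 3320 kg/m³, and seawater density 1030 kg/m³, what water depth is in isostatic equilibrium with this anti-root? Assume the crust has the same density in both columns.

Replacing a thickness d of crust by seawater at the top must be balanced by replacing crust with mantle at the base: d (ρ_c − ρ_w) = a (ρ_m − ρ_c).
d = a (ρ_m − ρ_c)/(ρ_c − ρ_w) = 16.4 km × 460/1830 = 4.12 km.

4.12 km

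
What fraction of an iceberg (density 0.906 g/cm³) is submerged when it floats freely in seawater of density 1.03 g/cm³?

Submerged fraction = ρ_obj/ρ_fluid = 0.906/1.03 = 88%.

88%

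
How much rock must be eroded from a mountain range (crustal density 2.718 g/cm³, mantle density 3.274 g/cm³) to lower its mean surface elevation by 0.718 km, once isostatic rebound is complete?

Net drop Δ = e − u = e − e ρ_c/ρ_m = e (ρ_m − ρ_c)/ρ_m.
e = Δ ρ_m/(ρ_m − ρ_c) = 0.718 km × 3.274/0.556 = 4.23 km.

4.23 km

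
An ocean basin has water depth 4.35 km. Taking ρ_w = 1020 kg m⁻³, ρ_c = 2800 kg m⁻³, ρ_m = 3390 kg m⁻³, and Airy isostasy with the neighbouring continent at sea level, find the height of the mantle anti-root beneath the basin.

13.1 km

By Archimedes' principle applied to the lithosphere: replacing crust with seawater at the top is compensated by replacing crust with mantle at the base: d (ρ_c − ρ_w) = a (ρ_m − ρ_c).
a = d (ρ_c − ρ_w)/(ρ_m − ρ_c) = 4.35 km × 1780/590 = 13.1 km.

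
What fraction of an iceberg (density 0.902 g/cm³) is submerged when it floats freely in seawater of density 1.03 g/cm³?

Submerged fraction = ρ_obj/ρ_fluid = 0.902/1.03 = 0.876.

0.876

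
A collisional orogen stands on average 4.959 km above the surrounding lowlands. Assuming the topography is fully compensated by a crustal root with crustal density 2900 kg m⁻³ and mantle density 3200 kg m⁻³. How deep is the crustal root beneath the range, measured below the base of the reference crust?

Balancing pressure at the compensation depth: the weight of the topography is balanced by the buoyancy of the root, ρ_c h = (ρ_m − ρ_c) r.
r = h · ρ_c / (ρ_m − ρ_c) = 4.959 km × 2900 / (3200 − 2900) = 47.9 km.

47.9 km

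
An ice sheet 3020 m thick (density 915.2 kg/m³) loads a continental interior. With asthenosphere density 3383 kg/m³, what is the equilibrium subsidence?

In Airy isostatic equilibrium: the ice load ρ_ice t is balanced by mantle displaced below, ρ_m s.
s = t ρ_ice / ρ_m = 3020 m × 915.2/3383 = 817 m.

817 m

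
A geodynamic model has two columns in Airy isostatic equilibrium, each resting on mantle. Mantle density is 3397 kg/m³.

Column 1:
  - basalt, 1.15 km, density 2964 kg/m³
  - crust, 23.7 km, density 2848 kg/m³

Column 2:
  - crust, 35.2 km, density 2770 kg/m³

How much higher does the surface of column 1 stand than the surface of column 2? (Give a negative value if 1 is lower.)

For any compensation level in the mantle, the mantle terms cancel and isostasy reduces to e = (Σt_1 − Σt_2) − (Σ(ρt)_1 − Σ(ρt)_2) / ρ_m.
Σt_1 = 24.85 km; Σt_2 = 35.2 km; Σ(ρt)_1 = 70906.2; Σ(ρt)_2 = 97504 (in km·kg/m³).
e = (24.85 − 35.2) − (70906.2 − 97504) / 3397 = −2.52 km.

−2.52 km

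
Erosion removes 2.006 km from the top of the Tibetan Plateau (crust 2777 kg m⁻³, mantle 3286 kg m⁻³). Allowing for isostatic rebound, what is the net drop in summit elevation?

0.311 km

Rebound u = e ρ_c/ρ_m = 2.006 km × 2777/3286 = 1.695 km.
Net surface drop = e − u = 2.006 km − 1.695 km = e (ρ_m − ρ_c)/ρ_m = 0.311 km.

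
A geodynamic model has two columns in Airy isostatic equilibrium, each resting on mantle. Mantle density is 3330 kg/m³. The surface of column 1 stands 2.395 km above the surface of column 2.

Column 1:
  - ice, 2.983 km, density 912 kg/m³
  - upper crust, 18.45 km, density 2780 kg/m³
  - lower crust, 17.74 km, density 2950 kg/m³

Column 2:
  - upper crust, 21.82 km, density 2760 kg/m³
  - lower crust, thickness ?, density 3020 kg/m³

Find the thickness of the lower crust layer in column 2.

Take the compensation level at the base of the deeper column (depth z_c below the surface of column 1) and equate Σ ρ_i t_i down to z_c; mantle fills any gap and the z_c terms cancel.
Column 1: 2.983×912 + 18.45×2780 + 17.74×2950 + (z_c − 39.173)×3330
Column 2: 2.395×0 + 21.82×2760 + x×3020 + (z_c − 2.395 − 21.82 − x)×3330
The z_c×3330 term appears on both sides and cancels. Collect the known terms of each column as K = Σ(ρt)_known − 3330 × (depth of known layers): K_1 = 106344.496 − 3330×39.173 = −24101.594; K_2 = 60223.2 − 3330×(2.395 + 21.82) = −20412.75.
Balance: K_1 = K_2 − x×(3330 − 3020), so x = (K_2 − K_1)/(3330 − 3020) = 3688.84/310 = 11.9 km.

11.9 km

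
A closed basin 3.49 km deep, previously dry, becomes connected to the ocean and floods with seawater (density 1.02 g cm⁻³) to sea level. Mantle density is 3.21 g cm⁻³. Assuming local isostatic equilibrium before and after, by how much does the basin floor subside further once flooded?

After flooding the water column is d + s deep. Its weight must equal the weight of mantle displaced by the extra subsidence s: (d + s) ρ_w = s ρ_m.
s = d ρ_w / (ρ_m − ρ_w) = 3.49 km × 1.02/(3.21 − 1.02) = 1.63 km.

1.63 km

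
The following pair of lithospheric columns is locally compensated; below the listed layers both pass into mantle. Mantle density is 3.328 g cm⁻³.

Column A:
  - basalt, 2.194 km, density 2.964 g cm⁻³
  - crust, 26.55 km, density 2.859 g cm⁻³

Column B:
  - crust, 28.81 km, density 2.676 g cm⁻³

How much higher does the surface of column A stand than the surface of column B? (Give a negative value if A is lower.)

For any compensation level in the mantle, the mantle terms cancel and isostasy reduces to e = (Σt_A − Σt_B) − (Σ(ρt)_A − Σ(ρt)_B) / ρ_m.
Σt_A = 28.744 km; Σt_B = 28.81 km; Σ(ρt)_A = 82.409466; Σ(ρt)_B = 77.09556 (in km·g cm⁻³).
e = (28.744 − 28.81) − (82.409466 − 77.09556) / 3.328 = −1.66 km.

−1.66 km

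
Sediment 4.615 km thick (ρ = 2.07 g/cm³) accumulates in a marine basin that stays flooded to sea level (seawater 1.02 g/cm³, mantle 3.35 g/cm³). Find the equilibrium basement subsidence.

2.08 km

Submarine loading: the sediment displaces seawater, and the subsidence is in turn flooded, so s (ρ_m − ρ_w) = t (ρ_sed − ρ_w).
s = 4.615 km × (2.07 − 1.02) / (3.35 − 1.02) = 2.08 km.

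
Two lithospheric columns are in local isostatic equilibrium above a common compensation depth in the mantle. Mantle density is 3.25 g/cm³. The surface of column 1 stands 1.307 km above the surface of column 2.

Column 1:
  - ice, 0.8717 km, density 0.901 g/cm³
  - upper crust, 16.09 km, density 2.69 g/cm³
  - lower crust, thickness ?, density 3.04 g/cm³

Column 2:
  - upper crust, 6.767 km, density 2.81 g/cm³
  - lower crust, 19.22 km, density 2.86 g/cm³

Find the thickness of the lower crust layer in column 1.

Take the compensation level at the base of the deeper column (depth z_c below the surface of column 1) and equate Σ ρ_i t_i down to z_c; mantle fills any gap and the z_c terms cancel.
Column 1: 0.8717×0.901 + 16.09×2.69 + x×3.04 + (z_c − 16.9617 − x)×3.25
Column 2: 1.307×0 + 6.767×2.81 + 19.22×2.86 + (z_c − 1.307 − 25.987)×3.25
The z_c×3.25 term appears on both sides and cancels. Collect the known terms of each column as K = Σ(ρt)_known − 3.25 × (depth of known layers): K_1 = 44.0675017 − 3.25×16.9617 = −11.0580233; K_2 = 73.98447 − 3.25×(1.307 + 25.987) = −14.72103.
Balance: K_1 − x×(3.25 − 3.04) = K_2, so x = (K_1 − K_2)/(3.25 − 3.04) = 3.66301/0.21 = 17.4 km.

17.4 km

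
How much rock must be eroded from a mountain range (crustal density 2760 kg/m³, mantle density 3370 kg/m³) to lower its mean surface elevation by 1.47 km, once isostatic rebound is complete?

Net drop Δ = e − u = e − e ρ_c/ρ_m = e (ρ_m − ρ_c)/ρ_m.
e = Δ ρ_m/(ρ_m − ρ_c) = 1.47 km × 3370/610 = 8.12 km.

8.12 km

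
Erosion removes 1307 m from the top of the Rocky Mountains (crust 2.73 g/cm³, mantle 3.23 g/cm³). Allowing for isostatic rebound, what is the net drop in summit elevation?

Rebound u = e ρ_c/ρ_m = 1307 m × 2.73/3.23 = 1105 m.
Net surface drop = e − u = 1307 m − 1105 m = e (ρ_m − ρ_c)/ρ_m = 202 m.

202 m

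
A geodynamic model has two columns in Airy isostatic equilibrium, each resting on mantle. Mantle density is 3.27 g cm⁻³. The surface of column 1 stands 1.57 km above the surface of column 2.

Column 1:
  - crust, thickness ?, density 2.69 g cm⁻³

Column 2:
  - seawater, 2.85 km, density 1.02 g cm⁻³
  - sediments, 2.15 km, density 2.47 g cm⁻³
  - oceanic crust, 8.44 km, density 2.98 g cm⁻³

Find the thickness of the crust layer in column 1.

Take the compensation level at the base of the deeper column (depth z_c below the surface of column 1) and equate Σ ρ_i t_i down to z_c; mantle fills any gap and the z_c terms cancel.
Column 1: x×2.69 + (z_c − 0 − x)×3.27
Column 2: 1.57×0 + 2.85×1.02 + 2.15×2.47 + 8.44×2.98 + (z_c − 1.57 − 13.44)×3.27
The z_c×3.27 term appears on both sides and cancels. Collect the known terms of each column as K = Σ(ρt)_known − 3.27 × (depth of known layers): K_1 = 0 − 3.27×0 = 0; K_2 = 33.3687 − 3.27×(1.57 + 13.44) = −15.714.
Balance: K_1 − x×(3.27 − 2.69) = K_2, so x = (K_1 − K_2)/(3.27 − 2.69) = 15.714/0.58 = 27.1 km.

27.1 km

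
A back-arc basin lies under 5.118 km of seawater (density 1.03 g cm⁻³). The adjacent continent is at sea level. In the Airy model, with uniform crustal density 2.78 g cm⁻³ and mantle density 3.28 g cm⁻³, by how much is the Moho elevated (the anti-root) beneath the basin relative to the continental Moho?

17.9 km

Equating mass per unit area of the two columns: replacing crust with seawater at the top is compensated by replacing crust with mantle at the base: d (ρ_c − ρ_w) = a (ρ_m − ρ_c).
a = d (ρ_c − ρ_w)/(ρ_m − ρ_c) = 5.118 km × 1.75/0.5 = 17.9 km.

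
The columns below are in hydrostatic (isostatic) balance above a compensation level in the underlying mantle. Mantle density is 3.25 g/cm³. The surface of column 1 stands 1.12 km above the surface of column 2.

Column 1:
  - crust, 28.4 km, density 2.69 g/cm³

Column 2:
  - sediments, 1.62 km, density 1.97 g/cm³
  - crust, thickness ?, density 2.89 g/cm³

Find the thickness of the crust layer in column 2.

28.3 km

Take the compensation level at the base of the deeper column (depth z_c below the surface of column 1) and equate Σ ρ_i t_i down to z_c; mantle fills any gap and the z_c terms cancel.
Column 1: 28.4×2.69 + (z_c − 28.4)×3.25
Column 2: 1.12×0 + 1.62×1.97 + x×2.89 + (z_c − 1.12 − 1.62 − x)×3.25
The z_c×3.25 term appears on both sides and cancels. Collect the known terms of each column as K = Σ(ρt)_known − 3.25 × (depth of known layers): K_1 = 76.396 − 3.25×28.4 = −15.904; K_2 = 3.1914 − 3.25×(1.12 + 1.62) = −5.7136.
Balance: K_1 = K_2 − x×(3.25 − 2.89), so x = (K_2 − K_1)/(3.25 − 2.89) = 10.1904/0.36 = 28.3 km.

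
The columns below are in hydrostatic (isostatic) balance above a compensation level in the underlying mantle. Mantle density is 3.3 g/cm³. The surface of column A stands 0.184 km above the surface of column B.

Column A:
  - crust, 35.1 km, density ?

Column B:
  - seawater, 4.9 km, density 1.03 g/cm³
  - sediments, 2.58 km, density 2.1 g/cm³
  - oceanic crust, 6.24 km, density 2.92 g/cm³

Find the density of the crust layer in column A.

Take the compensation level at the base of the deeper column (depth z_c below the surface of column A) and equate Σ ρ_i t_i down to z_c; mantle fills any gap and the z_c terms cancel.
Column A: 35.1×ρ + (z_c − 35.1)×3.3
Column B: 0.184×0 + 4.9×1.03 + 2.58×2.1 + 6.24×2.92 + (z_c − 0.184 − 13.72)×3.3
The z_c×3.3 term appears on both sides and cancels. Collect the known terms of each column as K = Σ(ρt)_known − 3.3 × (depth of known layers): K_A = 0 − 3.3×35.1 = −115.83; K_B = 28.6858 − 3.3×(0.184 + 13.72) = −17.1974.
Balance: K_A + 35.1×ρ = K_B, so ρ = (K_B − K_A)/35.1 = 98.6326/35.1 = 2.81 g/cm³.

2.81 g/cm³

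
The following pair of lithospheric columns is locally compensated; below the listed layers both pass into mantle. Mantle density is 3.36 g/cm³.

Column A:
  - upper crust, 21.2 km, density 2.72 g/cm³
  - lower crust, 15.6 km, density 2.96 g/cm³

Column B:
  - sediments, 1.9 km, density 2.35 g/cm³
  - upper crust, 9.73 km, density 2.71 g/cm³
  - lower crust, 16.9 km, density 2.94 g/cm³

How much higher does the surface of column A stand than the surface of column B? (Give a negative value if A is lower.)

1.33 km

For any compensation level in the mantle, the mantle terms cancel and isostasy reduces to e = (Σt_A − Σt_B) − (Σ(ρt)_A − Σ(ρt)_B) / ρ_m.
Σt_A = 36.8 km; Σt_B = 28.53 km; Σ(ρt)_A = 103.84; Σ(ρt)_B = 80.5193 (in km·g/cm³).
e = (36.8 − 28.53) − (103.84 − 80.5193) / 3.36 = 1.33 km.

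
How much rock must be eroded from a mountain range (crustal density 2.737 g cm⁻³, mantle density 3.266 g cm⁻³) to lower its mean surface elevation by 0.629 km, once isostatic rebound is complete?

Net drop Δ = e − u = e − e ρ_c/ρ_m = e (ρ_m − ρ_c)/ρ_m.
e = Δ ρ_m/(ρ_m − ρ_c) = 0.629 km × 3.266/0.529 = 3.88 km.

3.88 km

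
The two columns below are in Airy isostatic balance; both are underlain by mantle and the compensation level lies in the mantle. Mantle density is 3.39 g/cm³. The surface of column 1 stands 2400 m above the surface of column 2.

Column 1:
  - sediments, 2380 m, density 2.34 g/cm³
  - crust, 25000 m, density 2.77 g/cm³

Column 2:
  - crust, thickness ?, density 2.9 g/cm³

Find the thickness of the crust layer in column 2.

Take the compensation level at the base of the deeper column (depth z_c below the surface of column 1) and equate Σ ρ_i t_i down to z_c; mantle fills any gap and the z_c terms cancel.
Column 1: 2380×2.34 + 25000×2.77 + (z_c − 27380)×3.39
Column 2: 2400×0 + x×2.9 + (z_c − 2400 − 0 − x)×3.39
The z_c×3.39 term appears on both sides and cancels. Collect the known terms of each column as K = Σ(ρt)_known − 3.39 × (depth of known layers): K_1 = 74819.2 − 3.39×27380 = −17999; K_2 = 0 − 3.39×(2400 + 0) = −8136.
Balance: K_1 = K_2 − x×(3.39 − 2.9), so x = (K_2 − K_1)/(3.39 − 2.9) = 9863/0.49 = 20100 m.

20100 m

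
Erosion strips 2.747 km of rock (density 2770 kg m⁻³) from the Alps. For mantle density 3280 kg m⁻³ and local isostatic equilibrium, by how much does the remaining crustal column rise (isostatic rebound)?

2.32 km

Unloading: uplift u = e ρ_c/ρ_m = 2.747 km × 2770/3280 = 2.32 km.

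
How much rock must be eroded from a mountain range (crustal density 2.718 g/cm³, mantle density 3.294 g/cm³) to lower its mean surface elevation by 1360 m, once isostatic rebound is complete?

Net drop Δ = e − u = e − e ρ_c/ρ_m = e (ρ_m − ρ_c)/ρ_m.
e = Δ ρ_m/(ρ_m − ρ_c) = 1360 m × 3.294/0.576 = 7780 m.

7780 m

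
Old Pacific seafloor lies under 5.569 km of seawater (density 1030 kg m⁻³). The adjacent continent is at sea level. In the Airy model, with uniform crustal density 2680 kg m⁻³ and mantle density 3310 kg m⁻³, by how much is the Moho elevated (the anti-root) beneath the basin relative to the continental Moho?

14.6 km

By Archimedes' principle applied to the lithosphere: replacing crust with seawater at the top is compensated by replacing crust with mantle at the base: d (ρ_c − ρ_w) = a (ρ_m − ρ_c).
a = d (ρ_c − ρ_w)/(ρ_m − ρ_c) = 5.569 km × 1650/630 = 14.6 km.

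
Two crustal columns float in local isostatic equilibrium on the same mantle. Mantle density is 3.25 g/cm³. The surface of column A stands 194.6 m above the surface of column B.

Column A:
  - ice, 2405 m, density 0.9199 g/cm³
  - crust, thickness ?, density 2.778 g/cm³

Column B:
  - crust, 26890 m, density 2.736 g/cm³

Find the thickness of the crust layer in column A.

Take the compensation level at the base of the deeper column (depth z_c below the surface of column A) and equate Σ ρ_i t_i down to z_c; mantle fills any gap and the z_c terms cancel.
Column A: 2405×0.9199 + x×2.778 + (z_c − 2405 − x)×3.25
Column B: 194.6×0 + 26890×2.736 + (z_c − 194.6 − 26890)×3.25
The z_c×3.25 term appears on both sides and cancels. Collect the known terms of each column as K = Σ(ρt)_known − 3.25 × (depth of known layers): K_A = 2212.3595 − 3.25×2405 = −5603.8905; K_B = 73571.04 − 3.25×(194.6 + 26890) = −14453.91.
Balance: K_A − x×(3.25 − 2.778) = K_B, so x = (K_A − K_B)/(3.25 − 2.778) = 8850.02/0.472 = 18800 m.

18800 m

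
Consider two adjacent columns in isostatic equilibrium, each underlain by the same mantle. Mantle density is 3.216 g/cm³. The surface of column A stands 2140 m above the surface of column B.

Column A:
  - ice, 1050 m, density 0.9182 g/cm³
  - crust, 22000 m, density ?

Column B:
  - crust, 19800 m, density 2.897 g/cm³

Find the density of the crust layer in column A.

2.73 g/cm³

Take the compensation level at the base of the deeper column (depth z_c below the surface of column A) and equate Σ ρ_i t_i down to z_c; mantle fills any gap and the z_c terms cancel.
Column A: 1050×0.9182 + 22000×ρ + (z_c − 23050)×3.216
Column B: 2140×0 + 19800×2.897 + (z_c − 2140 − 19800)×3.216
The z_c×3.216 term appears on both sides and cancels. Collect the known terms of each column as K = Σ(ρt)_known − 3.216 × (depth of known layers): K_A = 964.11 − 3.216×23050 = −73164.69; K_B = 57360.6 − 3.216×(2140 + 19800) = −13198.44.
Balance: K_A + 22000×ρ = K_B, so ρ = (K_B − K_A)/22000 = 59966.2/22000 = 2.73 g/cm³.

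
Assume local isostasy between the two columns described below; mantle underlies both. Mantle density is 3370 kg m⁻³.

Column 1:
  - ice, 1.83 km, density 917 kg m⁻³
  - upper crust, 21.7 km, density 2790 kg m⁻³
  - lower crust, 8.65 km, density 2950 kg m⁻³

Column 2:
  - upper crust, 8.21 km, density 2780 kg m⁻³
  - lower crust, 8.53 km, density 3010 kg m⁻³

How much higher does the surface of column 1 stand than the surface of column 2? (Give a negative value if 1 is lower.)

3.8 km

For any compensation level in the mantle, the mantle terms cancel and isostasy reduces to e = (Σt_1 − Σt_2) − (Σ(ρt)_1 − Σ(ρt)_2) / ρ_m.
Σt_1 = 32.18 km; Σt_2 = 16.74 km; Σ(ρt)_1 = 87738.61; Σ(ρt)_2 = 48499.1 (in km·kg m⁻³).
e = (32.18 − 16.74) − (87738.61 − 48499.1) / 3370 = 3.8 km.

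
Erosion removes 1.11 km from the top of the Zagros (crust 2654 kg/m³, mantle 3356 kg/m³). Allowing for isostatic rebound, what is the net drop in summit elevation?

0.232 km

Rebound u = e ρ_c/ρ_m = 1.11 km × 2654/3356 = 0.8778 km.
Net surface drop = e − u = 1.11 km − 0.8778 km = e (ρ_m − ρ_c)/ρ_m = 0.232 km.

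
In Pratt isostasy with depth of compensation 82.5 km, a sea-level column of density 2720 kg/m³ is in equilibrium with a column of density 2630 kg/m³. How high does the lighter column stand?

ρ_ref D = ρ (D + h) → h = D (ρ_ref − ρ)/ρ.
h = 82.5 km × (2720 − 2630)/2630 = 2.82 km.

2.82 km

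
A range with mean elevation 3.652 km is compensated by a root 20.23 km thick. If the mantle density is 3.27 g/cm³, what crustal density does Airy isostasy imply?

ρ_c h = (ρ_m − ρ_c) r → ρ_c (h + r) = ρ_m r → ρ_c = ρ_m r / (h + r).
ρ_c = 3.27 × 20.23 km / (3.652 km + 20.23 km) = 2.77 g/cm³.

2.77 g/cm³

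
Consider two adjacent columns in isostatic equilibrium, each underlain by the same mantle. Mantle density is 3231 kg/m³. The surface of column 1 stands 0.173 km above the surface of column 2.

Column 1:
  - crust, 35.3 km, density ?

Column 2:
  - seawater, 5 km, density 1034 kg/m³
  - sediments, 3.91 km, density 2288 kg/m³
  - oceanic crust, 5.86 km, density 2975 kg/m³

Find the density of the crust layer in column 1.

2760 kg/m³

Take the compensation level at the base of the deeper column (depth z_c below the surface of column 1) and equate Σ ρ_i t_i down to z_c; mantle fills any gap and the z_c terms cancel.
Column 1: 35.3×ρ + (z_c − 35.3)×3231
Column 2: 0.173×0 + 5×1034 + 3.91×2288 + 5.86×2975 + (z_c − 0.173 − 14.77)×3231
The z_c×3231 term appears on both sides and cancels. Collect the known terms of each column as K = Σ(ρt)_known − 3231 × (depth of known layers): K_1 = 0 − 3231×35.3 = −114054.3; K_2 = 31549.58 − 3231×(0.173 + 14.77) = −16731.253.
Balance: K_1 + 35.3×ρ = K_2, so ρ = (K_2 − K_1)/35.3 = 97323/35.3 = 2760 kg/m³.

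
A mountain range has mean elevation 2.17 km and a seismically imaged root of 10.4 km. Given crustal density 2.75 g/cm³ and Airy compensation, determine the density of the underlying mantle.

3.32 g/cm³

Airy balance: ρ_c h = (ρ_m − ρ_c) r → ρ_m = ρ_c (1 + h/r).
ρ_m = 2.75 × (1 + 2.17 km/10.4 km) = 3.32 g/cm³.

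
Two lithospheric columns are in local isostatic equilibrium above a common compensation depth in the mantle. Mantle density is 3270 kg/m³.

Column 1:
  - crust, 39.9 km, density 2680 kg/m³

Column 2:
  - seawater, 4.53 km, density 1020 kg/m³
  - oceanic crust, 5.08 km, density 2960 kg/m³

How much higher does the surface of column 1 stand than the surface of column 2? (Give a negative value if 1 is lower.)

3.6 km

For any compensation level in the mantle, the mantle terms cancel and isostasy reduces to e = (Σt_1 − Σt_2) − (Σ(ρt)_1 − Σ(ρt)_2) / ρ_m.
Σt_1 = 39.9 km; Σt_2 = 9.61 km; Σ(ρt)_1 = 106932; Σ(ρt)_2 = 19657.4 (in km·kg/m³).
e = (39.9 − 9.61) − (106932 − 19657.4) / 3270 = 3.6 km.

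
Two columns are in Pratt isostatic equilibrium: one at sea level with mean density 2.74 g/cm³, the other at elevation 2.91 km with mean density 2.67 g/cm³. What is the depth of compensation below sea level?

111 km

ρ_ref D = ρ (D + h) → D (ρ_ref − ρ) = ρ h.
D = ρ h/(ρ_ref − ρ) = 2.67 × 2.91 km/(2.74 − 2.67) = 111 km.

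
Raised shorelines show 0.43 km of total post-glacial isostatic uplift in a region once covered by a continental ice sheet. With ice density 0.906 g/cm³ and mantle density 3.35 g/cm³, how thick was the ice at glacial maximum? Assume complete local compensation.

1.59 km

u = t ρ_ice/ρ_m → t = u ρ_m/ρ_ice = 0.43 km × 3.35/0.906 = 1.59 km.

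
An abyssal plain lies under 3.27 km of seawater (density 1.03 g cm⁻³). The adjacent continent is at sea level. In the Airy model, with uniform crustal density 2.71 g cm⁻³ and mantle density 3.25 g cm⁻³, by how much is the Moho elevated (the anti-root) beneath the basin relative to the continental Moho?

For local isostatic compensation: replacing crust with seawater at the top is compensated by replacing crust with mantle at the base: d (ρ_c − ρ_w) = a (ρ_m − ρ_c).
a = d (ρ_c − ρ_w)/(ρ_m − ρ_c) = 3.27 km × 1.68/0.54 = 10.2 km.

10.2 km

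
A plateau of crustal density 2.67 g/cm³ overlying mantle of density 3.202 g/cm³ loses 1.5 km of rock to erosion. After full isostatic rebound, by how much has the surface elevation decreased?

Rebound u = e ρ_c/ρ_m = 1.5 km × 2.67/3.202 = 1.251 km.
Net surface drop = e − u = 1.5 km − 1.251 km = e (ρ_m − ρ_c)/ρ_m = 0.249 km.

0.249 km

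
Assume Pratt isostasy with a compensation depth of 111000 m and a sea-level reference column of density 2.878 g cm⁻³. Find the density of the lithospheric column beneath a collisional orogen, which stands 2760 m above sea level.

2.81 g cm⁻³

Pratt balance: ρ_ref D = ρ (D + h).
ρ = ρ_ref D/(D + h) = 2.878 × 111000 m/(111000 m + 2760 m) = 2.81 g cm⁻³.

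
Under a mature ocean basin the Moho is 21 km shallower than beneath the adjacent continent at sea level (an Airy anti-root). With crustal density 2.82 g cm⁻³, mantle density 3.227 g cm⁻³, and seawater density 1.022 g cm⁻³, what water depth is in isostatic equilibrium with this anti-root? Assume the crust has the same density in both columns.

Replacing a thickness d of crust by seawater at the top must be balanced by replacing crust with mantle at the base: d (ρ_c − ρ_w) = a (ρ_m − ρ_c).
d = a (ρ_m − ρ_c)/(ρ_c − ρ_w) = 21 km × 0.407/1.798 = 4.75 km.

4.75 km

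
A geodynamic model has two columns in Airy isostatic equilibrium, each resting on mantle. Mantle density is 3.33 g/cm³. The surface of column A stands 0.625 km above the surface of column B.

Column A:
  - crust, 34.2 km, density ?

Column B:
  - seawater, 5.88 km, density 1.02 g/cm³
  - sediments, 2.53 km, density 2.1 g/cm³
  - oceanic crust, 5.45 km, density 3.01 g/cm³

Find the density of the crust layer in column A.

2.73 g/cm³

Take the compensation level at the base of the deeper column (depth z_c below the surface of column A) and equate Σ ρ_i t_i down to z_c; mantle fills any gap and the z_c terms cancel.
Column A: 34.2×ρ + (z_c − 34.2)×3.33
Column B: 0.625×0 + 5.88×1.02 + 2.53×2.1 + 5.45×3.01 + (z_c − 0.625 − 13.86)×3.33
The z_c×3.33 term appears on both sides and cancels. Collect the known terms of each column as K = Σ(ρt)_known − 3.33 × (depth of known layers): K_A = 0 − 3.33×34.2 = −113.886; K_B = 27.7151 − 3.33×(0.625 + 13.86) = −20.51995.
Balance: K_A + 34.2×ρ = K_B, so ρ = (K_B − K_A)/34.2 = 93.3661/34.2 = 2.73 g/cm³.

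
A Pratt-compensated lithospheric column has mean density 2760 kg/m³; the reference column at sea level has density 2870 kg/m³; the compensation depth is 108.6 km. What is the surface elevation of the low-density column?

4.33 km

ρ_ref D = ρ (D + h) → h = D (ρ_ref − ρ)/ρ.
h = 108.6 km × (2870 − 2760)/2760 = 4.33 km.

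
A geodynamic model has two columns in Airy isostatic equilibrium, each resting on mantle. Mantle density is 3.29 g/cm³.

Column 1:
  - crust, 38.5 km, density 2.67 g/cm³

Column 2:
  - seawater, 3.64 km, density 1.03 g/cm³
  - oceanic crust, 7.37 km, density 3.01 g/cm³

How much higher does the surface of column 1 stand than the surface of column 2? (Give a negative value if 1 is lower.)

For any compensation level in the mantle, the mantle terms cancel and isostasy reduces to e = (Σt_1 − Σt_2) − (Σ(ρt)_1 − Σ(ρt)_2) / ρ_m.
Σt_1 = 38.5 km; Σt_2 = 11.01 km; Σ(ρt)_1 = 102.795; Σ(ρt)_2 = 25.9329 (in km·g/cm³).
e = (38.5 − 11.01) − (102.795 − 25.9329) / 3.29 = 4.13 km.

4.13 km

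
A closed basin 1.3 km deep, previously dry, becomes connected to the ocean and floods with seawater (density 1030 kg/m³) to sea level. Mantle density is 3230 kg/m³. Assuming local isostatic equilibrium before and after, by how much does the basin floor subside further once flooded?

After flooding the water column is d + s deep. Its weight must equal the weight of mantle displaced by the extra subsidence s: (d + s) ρ_w = s ρ_m.
s = d ρ_w / (ρ_m − ρ_w) = 1.3 km × 1030/(3230 − 1030) = 0.609 km.

0.609 km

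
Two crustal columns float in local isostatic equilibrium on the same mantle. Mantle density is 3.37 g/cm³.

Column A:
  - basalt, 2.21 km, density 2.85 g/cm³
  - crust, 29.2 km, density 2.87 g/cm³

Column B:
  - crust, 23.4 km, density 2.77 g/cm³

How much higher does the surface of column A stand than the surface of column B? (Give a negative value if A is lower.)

For any compensation level in the mantle, the mantle terms cancel and isostasy reduces to e = (Σt_A − Σt_B) − (Σ(ρt)_A − Σ(ρt)_B) / ρ_m.
Σt_A = 31.41 km; Σt_B = 23.4 km; Σ(ρt)_A = 90.1025; Σ(ρt)_B = 64.818 (in km·g/cm³).
e = (31.41 − 23.4) − (90.1025 − 64.818) / 3.37 = 0.507 km.

0.507 km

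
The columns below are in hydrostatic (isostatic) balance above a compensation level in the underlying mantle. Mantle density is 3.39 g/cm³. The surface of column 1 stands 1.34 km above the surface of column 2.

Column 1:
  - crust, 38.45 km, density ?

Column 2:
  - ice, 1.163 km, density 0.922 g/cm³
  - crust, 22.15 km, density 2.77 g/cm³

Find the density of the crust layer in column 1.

Take the compensation level at the base of the deeper column (depth z_c below the surface of column 1) and equate Σ ρ_i t_i down to z_c; mantle fills any gap and the z_c terms cancel.
Column 1: 38.45×ρ + (z_c − 38.45)×3.39
Column 2: 1.34×0 + 1.163×0.922 + 22.15×2.77 + (z_c − 1.34 − 23.313)×3.39
The z_c×3.39 term appears on both sides and cancels. Collect the known terms of each column as K = Σ(ρt)_known − 3.39 × (depth of known layers): K_1 = 0 − 3.39×38.45 = −130.3455; K_2 = 62.427786 − 3.39×(1.34 + 23.313) = −21.145884.
Balance: K_1 + 38.45×ρ = K_2, so ρ = (K_2 − K_1)/38.45 = 109.2/38.45 = 2.84 g/cm³.

2.84 g/cm³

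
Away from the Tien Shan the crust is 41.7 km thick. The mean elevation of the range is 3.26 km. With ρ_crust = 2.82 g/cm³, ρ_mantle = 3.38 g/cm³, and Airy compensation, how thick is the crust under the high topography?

Root depth r = h ρ_c / (ρ_m − ρ_c) = 3.26 km × 2.82 / 0.56 = 16.42 km.
Total thickness = T + h + r = 41.7 km + 3.26 km + 16.42 km = 61.4 km.

61.4 km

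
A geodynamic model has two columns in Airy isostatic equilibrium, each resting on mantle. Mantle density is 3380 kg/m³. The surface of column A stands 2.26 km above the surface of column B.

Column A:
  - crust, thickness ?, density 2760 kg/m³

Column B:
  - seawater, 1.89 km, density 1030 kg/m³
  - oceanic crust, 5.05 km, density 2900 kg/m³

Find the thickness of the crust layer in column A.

Take the compensation level at the base of the deeper column (depth z_c below the surface of column A) and equate Σ ρ_i t_i down to z_c; mantle fills any gap and the z_c terms cancel.
Column A: x×2760 + (z_c − 0 − x)×3380
Column B: 2.26×0 + 1.89×1030 + 5.05×2900 + (z_c − 2.26 − 6.94)×3380
The z_c×3380 term appears on both sides and cancels. Collect the known terms of each column as K = Σ(ρt)_known − 3380 × (depth of known layers): K_A = 0 − 3380×0 = 0; K_B = 16591.7 − 3380×(2.26 + 6.94) = −14504.3.
Balance: K_A − x×(3380 − 2760) = K_B, so x = (K_A − K_B)/(3380 − 2760) = 14504.3/620 = 23.4 km.

23.4 km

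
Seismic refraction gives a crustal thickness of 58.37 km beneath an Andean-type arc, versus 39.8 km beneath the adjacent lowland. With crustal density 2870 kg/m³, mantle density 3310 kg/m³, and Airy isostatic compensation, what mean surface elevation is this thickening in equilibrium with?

2.47 km

Excess crust Δ = 58.37 km − 39.8 km = 18.57 km, split between elevation h and root r with h + r = Δ.
Airy balance ρ_c h = (ρ_m − ρ_c) r gives r = h ρ_c/(ρ_m − ρ_c), so h (1 + ρ_c/(ρ_m − ρ_c)) = Δ, i.e. h = Δ (ρ_m − ρ_c)/ρ_m.
h = 18.57 km × 440/3310 = 2.47 km.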